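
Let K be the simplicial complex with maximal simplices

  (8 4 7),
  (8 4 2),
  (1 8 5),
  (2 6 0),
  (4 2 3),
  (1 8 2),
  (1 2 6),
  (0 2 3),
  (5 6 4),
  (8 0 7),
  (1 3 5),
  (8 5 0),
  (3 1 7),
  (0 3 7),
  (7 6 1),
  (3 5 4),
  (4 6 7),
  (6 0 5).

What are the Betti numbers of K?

Take the total order 0 < 1 < 2 < 3 < 4 < 5 < 6 < 7 < 8 on the vertex set. Then K (dimension 2) consists of the simplices:

  0-simplices (9): [0], [1], [2], [3], [4], [5], [6], [7], [8]
  1-simplices (27): (27 of them)
  2-simplices (18): [0,2,3], [0,2,6], [0,3,7], [0,5,6], [0,5,8], [0,7,8], [1,2,6], [1,2,8], [1,3,5], [1,3,7], [1,5,8], [1,6,7], [2,3,4], [2,4,8], [3,4,5], [4,5,6], [4,6,7], [4,7,8]

so the chain groups are C_0 ≅ Z^9, C_1 ≅ Z^27, C_2 ≅ Z^18.

Boundary ∂_1: C_1 → C_0 is given by ∂[p,q] = [q] − [p]. For instance
  ∂[5,8] = [8] − [5].
As a 9×27 matrix over Z this has rank 8, with invariant factors (1,1,1,1,1,1,1,1).

∂_2: C_2 → C_1 maps a triangle to the signed sum of its edges. For instance
  ∂[1,3,7] = [3,7] − [1,7] + [1,3],
  ∂[0,5,6] = [5,6] − [0,6] + [0,5].
The 27×18 boundary matrix has rank 17 and Smith normal form diag(1,1,1,1,1,1,1,1,1,1,1,1,1,1,1,1,1).

Now H_k = ker ∂_k / im ∂_{k+1}, so:

  H_0: rank C_0 − rank ∂_1 = 9 − 8 = 1, and the invariant factors of ∂_1 are all 1, so H_0 ≅ Z.
  H_1: rank ker ∂_1 − rank ∂_2 = (27 − 8) − 17 = 2, and the invariant factors of ∂_2 are all 1, so H_1 ≅ Z^2.
  H_2: rank ker ∂_2 − rank ∂_3 = (18 − 17) − 0 = 1, and there is no ∂_3, so H_2 ≅ Z.

As a check, the Euler characteristic is 9 − 27 + 18 = 0, which agrees with 1 − 2 + 1 = 0.

Hence the Betti numbers are b_0 = 1, b_1 = 2, b_2 = 1.

b_0 = 1, b_1 = 2, b_2 = 1.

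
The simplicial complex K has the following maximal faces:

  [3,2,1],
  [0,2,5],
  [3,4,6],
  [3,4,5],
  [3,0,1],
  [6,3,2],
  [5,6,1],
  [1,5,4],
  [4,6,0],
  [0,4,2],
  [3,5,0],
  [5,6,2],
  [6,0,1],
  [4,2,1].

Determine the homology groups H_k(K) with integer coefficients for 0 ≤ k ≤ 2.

K has 7 vertices, 21 edges, 14 triangles.
rank ∂_0 = 0, rank ∂_1 = 6 ⇒ b_0 = 7 − 0 − 6 = 1; all invariant factors of ∂_1 are 1 so no torsion. So H_0 = Z.
rank ∂_1 = 6, rank ∂_2 = 13 ⇒ b_1 = 21 − 6 − 13 = 2; all invariant factors of ∂_2 are 1 so no torsion. So H_1 = Z^2.
rank ∂_2 = 13, rank ∂_3 = 0 ⇒ b_2 = 14 − 13 − 0 = 1. So H_2 = Z.

H_0 = Z,  H_1 = Z^2,  H_2 = Z.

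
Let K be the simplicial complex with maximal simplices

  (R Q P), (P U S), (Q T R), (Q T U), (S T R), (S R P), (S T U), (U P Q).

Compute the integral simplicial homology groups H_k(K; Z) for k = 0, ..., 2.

Fix the vertex order P < Q < R < S < T < U and write every simplex with vertices in increasing order. Then dim K = 2 and the simplices of K are:

  0-simplices (6): P, Q, R, S, T, U
  1-simplices (12): PQ, PR, PS, PU, QR, QT, QU, RS, RT, ST, SU, TU
  2-simplices (8): PQR, PQU, PRS, PSU, QRT, QTU, RST, STU

giving chain groups C_0 ≅ Z^6, C_1 ≅ Z^12, C_2 ≅ Z^8.

Boundary ∂_1: C_1 → C_0 maps an edge to its endpoints' difference, ∂[p,q] = q − p. For instance
  ∂QT = T − Q.
The resulting 6×12 matrix has rank 5, and its Smith normal form has invariant factors (1,1,1,1,1).

Boundary ∂_2: C_2 → C_1 maps a triangle to the signed sum of its edges. For instance
  ∂STU = TU − SU + ST,
  ∂PQR = QR − PR + PQ.
The 12×8 boundary matrix has rank 7 and Smith normal form diag(1,1,1,1,1,1,1).

Computing H_k = (kernel of ∂_k) / (image of ∂_{k+1}):

  H_0: rank C_0 − rank ∂_1 = 6 − 5 = 1, and the invariant factors of ∂_1 are all 1, so H_0 ≅ Z.
  H_1: rank ker ∂_1 − rank ∂_2 = (12 − 5) − 7 = 0, and the invariant factors of ∂_2 are all 1, so H_1 ≅ 0.
  H_2: rank ker ∂_2 − rank ∂_3 = (8 − 7) − 0 = 1, and there is no ∂_3, so H_2 ≅ Z.

(K is a triangulation of the 2-sphere S^2.)

H_0 = Z,  H_1 = 0,  H_2 = Z.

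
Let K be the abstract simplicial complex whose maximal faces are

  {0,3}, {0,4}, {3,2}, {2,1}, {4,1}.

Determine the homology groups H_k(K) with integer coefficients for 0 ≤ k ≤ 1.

K has 5 vertices, 5 edges.
rank ∂_0 = 0, rank ∂_1 = 4 ⇒ b_0 = 5 − 0 − 4 = 1; all invariant factors of ∂_1 are 1 so no torsion. So H_0 ≅ Z.
rank ∂_1 = 4, rank ∂_2 = 0 ⇒ b_1 = 5 − 4 − 0 = 1. So H_1 ≅ Z.

H_0 = Z,  H_1 = Z.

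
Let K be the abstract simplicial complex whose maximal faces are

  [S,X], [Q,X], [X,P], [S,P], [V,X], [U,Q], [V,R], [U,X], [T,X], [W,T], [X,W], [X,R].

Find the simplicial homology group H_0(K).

H_0 ≅ Z.

Order the vertices as P < Q < R < S < T < U < V < W < X. Listing each simplex with vertices in this order, K has dimension 1 with simplices:

  0-simplices (9): P, Q, R, S, T, U, V, W, X
  1-simplices (12): PS, PX, QU, QX, RV, RX, SX, TW, TX, UX, VX, WX

giving chain groups C_0 ≅ Z^9, C_1 ≅ Z^12.

Boundary ∂_1: C_1 → C_0 is given by ∂[p,q] = [q] − [p].
This gives a 9×12 integer matrix of rank 8; reducing to Smith normal form yields diagonal entries (1,1,1,1,1,1,1,1).

From H_k ≅ ker(∂_k) / im(∂_{k+1}) we obtain:

  H_0: rank C_0 − rank ∂_1 = 9 − 8 = 1, and the invariant factors of ∂_1 are all 1, so H_0 ≅ Z.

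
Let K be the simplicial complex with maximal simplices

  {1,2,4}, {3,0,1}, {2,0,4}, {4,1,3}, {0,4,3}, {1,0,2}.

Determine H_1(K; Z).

H_1 ≅ 0.

Order the vertices as 0 < 1 < 2 < 3 < 4. Listing each simplex with vertices in this order, K has dimension 2 with simplices:

  0-simplices (5): [0], [1], [2], [3], [4]
  1-simplices (9): [0,1], [0,2], [0,3], [0,4], [1,2], [1,3], [1,4], [2,4], [3,4]
  2-simplices (6): [0,1,2], [0,1,3], [0,2,4], [0,3,4], [1,2,4], [1,3,4]

giving chain groups C_0 ≅ Z^5, C_1 ≅ Z^9, C_2 ≅ Z^6.

The boundary map ∂_1: C_1 → C_0 maps an edge to its endpoints' difference, ∂[p,q] = q − p. For instance
  ∂[0,4] = [4] − [0].
The resulting 5×9 matrix has rank 4, and its Smith normal form has invariant factors (1,1,1,1).

∂_2: C_2 → C_1 sends each 2-simplex [p,q,r] to [q,r] − [p,r] + [p,q]. For instance
  ∂[0,3,4] = [3,4] − [0,4] + [0,3],
  ∂[1,3,4] = [3,4] − [1,4] + [1,3].
As a 9×6 matrix over Z this has rank 5, with invariant factors (1,1,1,1,1).

Computing H_k = (kernel of ∂_k) / (image of ∂_{k+1}):

  H_1: rank ker ∂_1 − rank ∂_2 = (9 − 4) − 5 = 0, and the invariant factors of ∂_2 are all 1, so H_1 ≅ 0.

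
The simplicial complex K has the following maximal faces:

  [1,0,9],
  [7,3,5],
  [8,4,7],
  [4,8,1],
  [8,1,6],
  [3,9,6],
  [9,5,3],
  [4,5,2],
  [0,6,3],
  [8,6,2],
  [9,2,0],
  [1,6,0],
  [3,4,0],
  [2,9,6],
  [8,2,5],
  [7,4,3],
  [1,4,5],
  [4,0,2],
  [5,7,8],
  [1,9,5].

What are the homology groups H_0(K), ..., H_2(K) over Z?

H_0 = Z,  H_1 = Z ⊕ Z/2,  H_2 = 0.

Order the vertices as 0 < 1 < 2 < 3 < 4 < 5 < 6 < 7 < 8 < 9. Listing each simplex with vertices in this order, K has dimension 2 with simplices:

  0-simplices (10): [0], [1], [2], [3], [4], [5], [6], [7], [8], [9]
  1-simplices (30): (30 of them)
  2-simplices (20): (20 of them)

so the chain groups are C_0 ≅ Z^10, C_1 ≅ Z^30, C_2 ≅ Z^20.

Boundary ∂_1: C_1 → C_0 is given by ∂[p,q] = [q] − [p]. For instance
  ∂[3,7] = [7] − [3].
The 10×30 boundary matrix has rank 9 and Smith normal form diag(1,1,1,1,1,1,1,1,1).

Boundary ∂_2: C_2 → C_1 sends each 2-simplex [p,q,r] to [q,r] − [p,r] + [p,q]. For instance
  ∂[2,6,8] = [6,8] − [2,8] + [2,6],
  ∂[1,5,9] = [5,9] − [1,9] + [1,5].
The resulting 30×20 matrix has rank 20, and its Smith normal form has invariant factors (1,1,1,1,1,1,1,1,1,1,1,1,1,1,1,1,1,1,1,2).

Now H_k = ker ∂_k / im ∂_{k+1}, so:

  H_0: rank C_0 − rank ∂_1 = 10 − 9 = 1, and the invariant factors of ∂_1 are all 1, so H_0 ≅ Z.
  H_1: rank ker ∂_1 − rank ∂_2 = (30 − 9) − 20 = 1, and ∂_2 has invariant factor 2 > 1, so H_1 ≅ Z ⊕ Z/2.
  H_2: rank ker ∂_2 − rank ∂_3 = (20 − 20) − 0 = 0, and there is no ∂_3, so H_2 ≅ 0.

As a check, the Euler characteristic is 10 − 30 + 20 = 0, which agrees with 1 − 1 + 0 = 0.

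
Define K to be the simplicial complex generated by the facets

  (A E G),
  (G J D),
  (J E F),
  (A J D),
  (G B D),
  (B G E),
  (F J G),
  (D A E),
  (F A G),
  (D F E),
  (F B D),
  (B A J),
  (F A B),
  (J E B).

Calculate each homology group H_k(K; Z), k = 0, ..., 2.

Order the vertices as A < B < D < E < F < G < J. Listing each simplex with vertices in this order, K has dimension 2 with simplices:

  0-simplices (7): A, B, D, E, F, G, J
  1-simplices (21): AB, AD, AE, AF, AG, AJ, BD, BE, BF, BG, BJ, DE, DF, DG, DJ, EF, EG, EJ, FG, FJ, GJ
  2-simplices (14): ABF, ABJ, ADE, ADJ, AEG, AFG, BDF, BDG, BEG, BEJ, DEF, DGJ, EFJ, FGJ

Hence C_0 ≅ Z^7, C_1 ≅ Z^21, C_2 ≅ Z^14.

∂_1: C_1 → C_0 maps an edge to its endpoints' difference, ∂[p,q] = q − p.
This gives a 7×21 integer matrix of rank 6; reducing to Smith normal form yields diagonal entries (1,1,1,1,1,1).

The boundary map ∂_2: C_2 → C_1 maps a triangle to the signed sum of its edges. For instance
  ∂DEF = EF − DF + DE,
  ∂EFJ = FJ − EJ + EF.
The 21×14 boundary matrix has rank 13 and Smith normal form diag(1,1,1,1,1,1,1,1,1,1,1,1,1).

From H_k ≅ ker(∂_k) / im(∂_{k+1}) we obtain:

  H_0: rank C_0 − rank ∂_1 = 7 − 6 = 1, and the invariant factors of ∂_1 are all 1, so H_0 = Z.
  H_1: rank ker ∂_1 − rank ∂_2 = (21 − 6) − 13 = 2, and the invariant factors of ∂_2 are all 1, so H_1 = Z^2.
  H_2: rank ker ∂_2 − rank ∂_3 = (14 − 13) − 0 = 1, and there is no ∂_3, so H_2 = Z.

H_0 ≅ Z,  H_1 ≅ Z^2,  H_2 ≅ Z.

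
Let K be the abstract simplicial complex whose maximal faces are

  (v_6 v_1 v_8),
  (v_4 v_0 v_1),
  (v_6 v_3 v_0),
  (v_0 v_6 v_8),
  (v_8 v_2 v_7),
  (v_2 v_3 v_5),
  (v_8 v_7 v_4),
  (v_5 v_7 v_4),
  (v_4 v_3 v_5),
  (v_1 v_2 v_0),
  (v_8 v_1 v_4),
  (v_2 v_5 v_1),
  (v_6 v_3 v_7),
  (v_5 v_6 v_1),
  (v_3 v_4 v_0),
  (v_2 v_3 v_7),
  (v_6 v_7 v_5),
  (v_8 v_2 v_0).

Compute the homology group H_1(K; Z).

Take the total order v_0 < v_1 < v_2 < v_3 < v_4 < v_5 < v_6 < v_7 < v_8 on the vertex set. Then K (dimension 2) consists of the simplices:

  0-simplices (9): [v_0], [v_1], [v_2], [v_3], [v_4], [v_5], [v_6], [v_7], [v_8]
  1-simplices (27): (27 of them)
  2-simplices (18): (18 of them)

giving chain groups C_0 ≅ Z^9, C_1 ≅ Z^27, C_2 ≅ Z^18.

∂_1: C_1 → C_0 is given by ∂[p,q] = [q] − [p].
The 9×27 boundary matrix has rank 8 and Smith normal form diag(1,1,1,1,1,1,1,1).

∂_2: C_2 → C_1 acts by ∂[p,q,r] = [q,r] − [p,r] + [p,q]. For instance
  ∂[v_1,v_4,v_8] = [v_4,v_8] − [v_1,v_8] + [v_1,v_4],
  ∂[v_2,v_7,v_8] = [v_7,v_8] − [v_2,v_8] + [v_2,v_7].
This gives a 27×18 integer matrix of rank 18; reducing to Smith normal form yields diagonal entries (1,1,1,1,1,1,1,1,1,1,1,1,1,1,1,1,1,2).

Reading off H_k = ker ∂_k / im ∂_{k+1}:

  H_1: rank ker ∂_1 − rank ∂_2 = (27 − 8) − 18 = 1, and ∂_2 has invariant factor 2 > 1, so H_1 ≅ Z × Z/2.

H_1 = Z × Z/2.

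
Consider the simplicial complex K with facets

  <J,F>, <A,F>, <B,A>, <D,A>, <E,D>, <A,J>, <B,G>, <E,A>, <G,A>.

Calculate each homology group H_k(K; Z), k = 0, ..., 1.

H_0 = Z,  H_1 = Z^3.

K has 7 vertices, 9 edges.
rank ∂_0 = 0, rank ∂_1 = 6 ⇒ b_0 = 7 − 0 − 6 = 1; all invariant factors of ∂_1 are 1 so no torsion. So H_0 = Z.
rank ∂_1 = 6, rank ∂_2 = 0 ⇒ b_1 = 9 − 6 − 0 = 3. So H_1 = Z^3.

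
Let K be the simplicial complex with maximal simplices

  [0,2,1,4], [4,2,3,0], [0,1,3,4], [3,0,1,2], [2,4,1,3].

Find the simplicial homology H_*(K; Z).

Take the total order 0 < 1 < 2 < 3 < 4 on the vertex set. Then K (dimension 3) consists of the simplices:

  0-simplices (5): [0], [1], [2], [3], [4]
  1-simplices (10): [0,1], [0,2], [0,3], [0,4], [1,2], [1,3], [1,4], [2,3], [2,4], [3,4]
  2-simplices (10): [0,1,2], [0,1,3], [0,1,4], [0,2,3], [0,2,4], [0,3,4], [1,2,3], [1,2,4], [1,3,4], [2,3,4]
  3-simplices (5): [0,1,2,3], [0,1,2,4], [0,1,3,4], [0,2,3,4], [1,2,3,4]

giving chain groups C_0 ≅ Z^5, C_1 ≅ Z^10, C_2 ≅ Z^10, C_3 ≅ Z^5.

∂_1: C_1 → C_0 maps an edge to its endpoints' difference, ∂[p,q] = q − p. For instance
  ∂[0,3] = [3] − [0].
The resulting 5×10 matrix has rank 4, and its Smith normal form has invariant factors (1,1,1,1).

Boundary ∂_2: C_2 → C_1 maps a triangle to the signed sum of its edges. For instance
  ∂[2,3,4] = [3,4] − [2,4] + [2,3],
  ∂[0,1,2] = [1,2] − [0,2] + [0,1].
As a 10×10 matrix over Z this has rank 6, with invariant factors (1,1,1,1,1,1).

The boundary map ∂_3: C_3 → C_2 sends each 3-simplex σ to the alternating sum Σ_i (−1)^i (σ with its i-th vertex removed). For instance
  ∂[0,1,2,3] = [1,2,3] − [0,2,3] + [0,1,3] − [0,1,2],
  ∂[0,2,3,4] = [2,3,4] − [0,3,4] + [0,2,4] − [0,2,3].
The resulting 10×5 matrix has rank 4, and its Smith normal form has invariant factors (1,1,1,1).

Reading off H_k = ker ∂_k / im ∂_{k+1}:

  H_0: rank C_0 − rank ∂_1 = 5 − 4 = 1, and the invariant factors of ∂_1 are all 1, so H_0 ≅ Z.
  H_1: rank ker ∂_1 − rank ∂_2 = (10 − 4) − 6 = 0, and the invariant factors of ∂_2 are all 1, so H_1 ≅ 0.
  H_2: rank ker ∂_2 − rank ∂_3 = (10 − 6) − 4 = 0, and the invariant factors of ∂_3 are all 1, so H_2 ≅ 0.
  H_3: rank ker ∂_3 − rank ∂_4 = (5 − 4) − 0 = 1, and there is no ∂_4, so H_3 ≅ Z.

(K is a triangulation of the 3-sphere S^3.)

H_0 ≅ Z,  H_1 = 0,  H_2 = 0,  H_3 ≅ Z.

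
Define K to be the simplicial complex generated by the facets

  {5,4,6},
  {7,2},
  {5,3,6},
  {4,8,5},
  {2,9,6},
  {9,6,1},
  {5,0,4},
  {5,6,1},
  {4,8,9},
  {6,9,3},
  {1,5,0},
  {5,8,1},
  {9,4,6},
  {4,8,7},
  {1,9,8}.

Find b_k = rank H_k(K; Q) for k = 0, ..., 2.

Order the vertices as 0 < 1 < 2 < 3 < 4 < 5 < 6 < 7 < 8 < 9. Listing each simplex with vertices in this order, K has dimension 2 with simplices:

  0-simplices (10): [0], [1], [2], [3], [4], [5], [6], [7], [8], [9]
  1-simplices (23): [0,1], [0,4], [0,5], [1,5], [1,6], [1,8], [1,9], [2,6], [2,7], [2,9], [3,5], [3,6], [3,9], [4,5], [4,6], [4,7], [4,8], [4,9], [5,6], [5,8], [6,9], [7,8], [8,9]
  2-simplices (14): [0,1,5], [0,4,5], [1,5,6], [1,5,8], [1,6,9], [1,8,9], [2,6,9], [3,5,6], [3,6,9], [4,5,6], [4,5,8], [4,6,9], [4,7,8], [4,8,9]

giving chain groups C_0 ≅ Z^10, C_1 ≅ Z^23, C_2 ≅ Z^14.

∂_1: C_1 → C_0 sends each edge [p,q] (with p < q) to q − p.
The resulting 10×23 matrix has rank 9, and its Smith normal form has invariant factors (1,1,1,1,1,1,1,1,1).

∂_2: C_2 → C_1 sends each 2-simplex [p,q,r] to [q,r] − [p,r] + [p,q]. For instance
  ∂[0,1,5] = [1,5] − [0,5] + [0,1],
  ∂[1,5,8] = [5,8] − [1,8] + [1,5].
The resulting 23×14 matrix has rank 13, and its Smith normal form has invariant factors (1,1,1,1,1,1,1,1,1,1,1,1,1).

Now H_k = ker ∂_k / im ∂_{k+1}, so:

  H_0: rank C_0 − rank ∂_1 = 10 − 9 = 1, and the invariant factors of ∂_1 are all 1, so H_0 = Z.
  H_1: rank ker ∂_1 − rank ∂_2 = (23 − 9) − 13 = 1, and the invariant factors of ∂_2 are all 1, so H_1 = Z.
  H_2: rank ker ∂_2 − rank ∂_3 = (14 − 13) − 0 = 1, and there is no ∂_3, so H_2 = Z.

Hence the Betti numbers are b_0 = 1, b_1 = 1, b_2 = 1.

b_0 = 1, b_1 = 1, b_2 = 1.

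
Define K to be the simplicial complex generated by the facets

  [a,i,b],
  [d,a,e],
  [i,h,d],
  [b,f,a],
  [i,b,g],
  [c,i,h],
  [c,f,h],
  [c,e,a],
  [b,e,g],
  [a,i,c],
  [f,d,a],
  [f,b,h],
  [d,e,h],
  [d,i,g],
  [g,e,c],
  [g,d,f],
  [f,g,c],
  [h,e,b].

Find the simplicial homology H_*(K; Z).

K has 9 vertices, 27 edges, 18 triangles.
rank ∂_0 = 0, rank ∂_1 = 8 ⇒ b_0 = 9 − 0 − 8 = 1; all invariant factors of ∂_1 are 1 so no torsion. So H_0 = Z.
rank ∂_1 = 8, rank ∂_2 = 17 ⇒ b_1 = 27 − 8 − 17 = 2; all invariant factors of ∂_2 are 1 so no torsion. So H_1 = Z^2.
rank ∂_2 = 17, rank ∂_3 = 0 ⇒ b_2 = 18 − 17 − 0 = 1. So H_2 = Z.

H_0 = Z,  H_1 = Z^2,  H_2 = Z.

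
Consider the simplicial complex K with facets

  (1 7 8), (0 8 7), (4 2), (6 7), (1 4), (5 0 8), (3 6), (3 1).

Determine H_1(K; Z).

H_1 = Z.

Take the total order 0 < 1 < 2 < 3 < 4 < 5 < 6 < 7 < 8 on the vertex set. Then K (dimension 2) consists of the simplices:

  0-simplices (9): [0], [1], [2], [3], [4], [5], [6], [7], [8]
  1-simplices (12): [0,5], [0,7], [0,8], [1,3], [1,4], [1,7], [1,8], [2,4], [3,6], [5,8], [6,7], [7,8]
  2-simplices (3): [0,5,8], [0,7,8], [1,7,8]

so the chain groups are C_0 ≅ Z^9, C_1 ≅ Z^12, C_2 ≅ Z^3.

Boundary ∂_1: C_1 → C_0 maps an edge to its endpoints' difference, ∂[p,q] = q − p. For instance
  ∂[3,6] = [6] − [3].
As a 9×12 matrix over Z this has rank 8, with invariant factors (1,1,1,1,1,1,1,1).

∂_2: C_2 → C_1 acts by ∂[p,q,r] = [q,r] − [p,r] + [p,q]. For instance
  ∂[0,5,8] = [5,8] − [0,8] + [0,5],
  ∂[1,7,8] = [7,8] − [1,8] + [1,7].
This gives a 12×3 integer matrix of rank 3; reducing to Smith normal form yields diagonal entries (1,1,1).

Computing H_k = (kernel of ∂_k) / (image of ∂_{k+1}):

  H_1: rank ker ∂_1 − rank ∂_2 = (12 − 8) − 3 = 1, and the invariant factors of ∂_2 are all 1, so H_1 ≅ Z.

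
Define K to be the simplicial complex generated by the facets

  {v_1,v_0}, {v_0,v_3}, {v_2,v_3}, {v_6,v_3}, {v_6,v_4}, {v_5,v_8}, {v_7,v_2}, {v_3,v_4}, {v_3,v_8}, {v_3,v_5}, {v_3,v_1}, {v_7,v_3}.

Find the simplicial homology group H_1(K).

H_1 = Z^4.

We work with the vertex ordering v_0 < v_1 < v_2 < v_3 < v_4 < v_5 < v_6 < v_7 < v_8. The simplices of K, each written with vertices in increasing order, are:

  0-simplices (9): [v_0], [v_1], [v_2], [v_3], [v_4], [v_5], [v_6], [v_7], [v_8]
  1-simplices (12): [v_0,v_1], [v_0,v_3], [v_1,v_3], [v_2,v_3], [v_2,v_7], [v_3,v_4], [v_3,v_5], [v_3,v_6], [v_3,v_7], [v_3,v_8], [v_4,v_6], [v_5,v_8]

Hence C_0 ≅ Z^9, C_1 ≅ Z^12.

Boundary ∂_1: C_1 → C_0 maps an edge to its endpoints' difference, ∂[p,q] = q − p.
This gives a 9×12 integer matrix of rank 8; reducing to Smith normal form yields diagonal entries (1,1,1,1,1,1,1,1).

Computing H_k = (kernel of ∂_k) / (image of ∂_{k+1}):

  H_1: rank ker ∂_1 − rank ∂_2 = (12 − 8) − 0 = 4, and there is no ∂_2, so H_1 ≅ Z^4.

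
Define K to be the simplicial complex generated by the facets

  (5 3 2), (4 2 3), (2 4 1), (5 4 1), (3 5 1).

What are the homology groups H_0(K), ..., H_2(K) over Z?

Order the vertices as 1 < 2 < 3 < 4 < 5. Listing each simplex with vertices in this order, K has dimension 2 with simplices:

  0-simplices (5): [1], [2], [3], [4], [5]
  1-simplices (10): [1,2], [1,3], [1,4], [1,5], [2,3], [2,4], [2,5], [3,4], [3,5], [4,5]
  2-simplices (5): [1,2,4], [1,3,5], [1,4,5], [2,3,4], [2,3,5]

Hence C_0 ≅ Z^5, C_1 ≅ Z^10, C_2 ≅ Z^5.

The boundary map ∂_1: C_1 → C_0 is given by ∂[p,q] = [q] − [p].
As a 5×10 matrix over Z this has rank 4, with invariant factors (1,1,1,1).

∂_2: C_2 → C_1 acts by ∂[p,q,r] = [q,r] − [p,r] + [p,q]. For instance
  ∂[2,3,4] = [3,4] − [2,4] + [2,3],
  ∂[1,3,5] = [3,5] − [1,5] + [1,3].
This gives a 10×5 integer matrix of rank 5; reducing to Smith normal form yields diagonal entries (1,1,1,1,1).

Reading off H_k = ker ∂_k / im ∂_{k+1}:

  H_0: rank C_0 − rank ∂_1 = 5 − 4 = 1, and the invariant factors of ∂_1 are all 1, so H_0 ≅ Z.
  H_1: rank ker ∂_1 − rank ∂_2 = (10 − 4) − 5 = 1, and the invariant factors of ∂_2 are all 1, so H_1 ≅ Z.
  H_2: rank ker ∂_2 − rank ∂_3 = (5 − 5) − 0 = 0, and there is no ∂_3, so H_2 ≅ 0.

H_0 ≅ Z,  H_1 ≅ Z,  H_2 = 0.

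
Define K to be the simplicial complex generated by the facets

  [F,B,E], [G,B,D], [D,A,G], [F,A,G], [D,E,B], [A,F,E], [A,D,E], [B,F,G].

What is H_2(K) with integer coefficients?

Fix the vertex order A < B < D < E < F < G and write every simplex with vertices in increasing order. Then dim K = 2 and the simplices of K are:

  0-simplices (6): A, B, D, E, F, G
  1-simplices (12): AD, AE, AF, AG, BD, BE, BF, BG, DE, DG, EF, FG
  2-simplices (8): ADE, ADG, AEF, AFG, BDE, BDG, BEF, BFG

giving chain groups C_0 ≅ Z^6, C_1 ≅ Z^12, C_2 ≅ Z^8.

∂_1: C_1 → C_0 sends each edge [p,q] (with p < q) to q − p. For instance
  ∂BD = D − B.
This gives a 6×12 integer matrix of rank 5; reducing to Smith normal form yields diagonal entries (1,1,1,1,1).

The boundary map ∂_2: C_2 → C_1 acts by ∂[p,q,r] = [q,r] − [p,r] + [p,q]. For instance
  ∂BFG = FG − BG + BF,
  ∂AEF = EF − AF + AE.
This gives a 12×8 integer matrix of rank 7; reducing to Smith normal form yields diagonal entries (1,1,1,1,1,1,1).

Reading off H_k = ker ∂_k / im ∂_{k+1}:

  H_2: rank ker ∂_2 − rank ∂_3 = (8 − 7) − 0 = 1, and there is no ∂_3, so H_2 ≅ Z.

(K is a triangulation of the 2-sphere S^2.)

H_2 = Z.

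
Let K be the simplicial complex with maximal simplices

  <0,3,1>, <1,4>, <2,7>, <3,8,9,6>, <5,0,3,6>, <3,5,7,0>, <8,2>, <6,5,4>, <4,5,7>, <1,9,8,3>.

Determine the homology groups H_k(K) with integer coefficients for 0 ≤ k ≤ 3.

Order the vertices as 0 < 1 < 2 < 3 < 4 < 5 < 6 < 7 < 8 < 9. Listing each simplex with vertices in this order, K has dimension 3 with simplices:

  0-simplices (10): [0], [1], [2], [3], [4], [5], [6], [7], [8], [9]
  1-simplices (24): (24 of them)
  2-simplices (17): [0,1,3], [0,3,5], [0,3,6], [0,3,7], [0,5,6], [0,5,7], [1,3,8], [1,3,9], [1,8,9], [3,5,6], [3,5,7], [3,6,8], [3,6,9], [3,8,9], [4,5,6], [4,5,7], [6,8,9]
  3-simplices (4): [0,3,5,6], [0,3,5,7], [1,3,8,9], [3,6,8,9]

so the chain groups are C_0 ≅ Z^10, C_1 ≅ Z^24, C_2 ≅ Z^17, C_3 ≅ Z^4.

∂_1: C_1 → C_0 maps an edge to its endpoints' difference, ∂[p,q] = q − p. For instance
  ∂[1,3] = [3] − [1].
As a 10×24 matrix over Z this has rank 9, with invariant factors (1,1,1,1,1,1,1,1,1).

The boundary map ∂_2: C_2 → C_1 maps a triangle to the signed sum of its edges. For instance
  ∂[3,6,9] = [6,9] − [3,9] + [3,6],
  ∂[1,3,9] = [3,9] − [1,9] + [1,3].
The resulting 24×17 matrix has rank 13, and its Smith normal form has invariant factors (1,1,1,1,1,1,1,1,1,1,1,1,1).

The boundary map ∂_3: C_3 → C_2 sends each 3-simplex σ to the alternating sum Σ_i (−1)^i (σ with its i-th vertex removed). For instance
  ∂[3,6,8,9] = [6,8,9] − [3,8,9] + [3,6,9] − [3,6,8],
  ∂[0,3,5,6] = [3,5,6] − [0,5,6] + [0,3,6] − [0,3,5].
This gives a 17×4 integer matrix of rank 4; reducing to Smith normal form yields diagonal entries (1,1,1,1).

From H_k ≅ ker(∂_k) / im(∂_{k+1}) we obtain:

  H_0: rank C_0 − rank ∂_1 = 10 − 9 = 1, and the invariant factors of ∂_1 are all 1, so H_0 ≅ Z.
  H_1: rank ker ∂_1 − rank ∂_2 = (24 − 9) − 13 = 2, and the invariant factors of ∂_2 are all 1, so H_1 ≅ Z^2.
  H_2: rank ker ∂_2 − rank ∂_3 = (17 − 13) − 4 = 0, and the invariant factors of ∂_3 are all 1, so H_2 ≅ 0.
  H_3: rank ker ∂_3 − rank ∂_4 = (4 − 4) − 0 = 0, and there is no ∂_4, so H_3 ≅ 0.

H_0 = Z,  H_1 = Z^2,  H_2 = 0,  H_3 = 0.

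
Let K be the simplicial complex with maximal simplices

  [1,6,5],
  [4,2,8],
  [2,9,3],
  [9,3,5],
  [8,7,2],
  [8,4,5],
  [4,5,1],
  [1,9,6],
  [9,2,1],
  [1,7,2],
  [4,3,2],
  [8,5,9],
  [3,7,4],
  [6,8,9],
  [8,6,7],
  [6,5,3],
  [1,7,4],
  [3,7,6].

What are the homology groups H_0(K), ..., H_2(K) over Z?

Fix the vertex order 1 < 2 < 3 < 4 < 5 < 6 < 7 < 8 < 9 and write every simplex with vertices in increasing order. Then dim K = 2 and the simplices of K are:

  0-simplices (9): [1], [2], [3], [4], [5], [6], [7], [8], [9]
  1-simplices (27): (27 of them)
  2-simplices (18): [1,2,7], [1,2,9], [1,4,5], [1,4,7], [1,5,6], [1,6,9], [2,3,4], [2,3,9], [2,4,8], [2,7,8], [3,4,7], [3,5,6], [3,5,9], [3,6,7], [4,5,8], [5,8,9], [6,7,8], [6,8,9]

Hence C_0 ≅ Z^9, C_1 ≅ Z^27, C_2 ≅ Z^18.

The boundary map ∂_1: C_1 → C_0 is given by ∂[p,q] = [q] − [p]. For instance
  ∂[2,3] = [3] − [2].
As a 9×27 matrix over Z this has rank 8, with invariant factors (1,1,1,1,1,1,1,1).

∂_2: C_2 → C_1 acts by ∂[p,q,r] = [q,r] − [p,r] + [p,q]. For instance
  ∂[1,4,7] = [4,7] − [1,7] + [1,4],
  ∂[5,8,9] = [8,9] − [5,9] + [5,8].
The 27×18 boundary matrix has rank 18 and Smith normal form diag(1,1,1,1,1,1,1,1,1,1,1,1,1,1,1,1,1,2).

Reading off H_k = ker ∂_k / im ∂_{k+1}:

  H_0: rank C_0 − rank ∂_1 = 9 − 8 = 1, and the invariant factors of ∂_1 are all 1, so H_0 = Z.
  H_1: rank ker ∂_1 − rank ∂_2 = (27 − 8) − 18 = 1, and ∂_2 has invariant factor 2 > 1, so H_1 = Z ⊕ Z/2Z.
  H_2: rank ker ∂_2 − rank ∂_3 = (18 − 18) − 0 = 0, and there is no ∂_3, so H_2 = 0.

H_0 ≅ Z,  H_1 ≅ Z ⊕ Z/2Z,  H_2 = 0.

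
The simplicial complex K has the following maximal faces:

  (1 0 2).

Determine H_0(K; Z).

H_0 = Z.

Take the total order 0 < 1 < 2 on the vertex set. Then K (dimension 2) consists of the simplices:

  0-simplices (3): [0], [1], [2]
  1-simplices (3): [0,1], [0,2], [1,2]
  2-simplices (1): [0,1,2]

Hence C_0 ≅ Z^3, C_1 ≅ Z^3, C_2 ≅ Z^1.

∂_1: C_1 → C_0 is given by ∂[p,q] = [q] − [p].
The resulting 3×3 matrix has rank 2, and its Smith normal form has invariant factors (1,1).

∂_2: C_2 → C_1 sends each 2-simplex [p,q,r] to [q,r] − [p,r] + [p,q]. For instance
  ∂[0,1,2] = [1,2] − [0,2] + [0,1].
The 3×1 boundary matrix has rank 1 and Smith normal form diag(1).

From H_k ≅ ker(∂_k) / im(∂_{k+1}) we obtain:

  H_0: rank C_0 − rank ∂_1 = 3 − 2 = 1, and the invariant factors of ∂_1 are all 1, so H_0 = Z.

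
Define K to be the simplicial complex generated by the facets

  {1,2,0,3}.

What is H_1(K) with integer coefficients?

H_1 = 0.

Fix the vertex order 0 < 1 < 2 < 3 and write every simplex with vertices in increasing order. Then dim K = 3 and the simplices of K are:

  0-simplices (4): [0], [1], [2], [3]
  1-simplices (6): [0,1], [0,2], [0,3], [1,2], [1,3], [2,3]
  2-simplices (4): [0,1,2], [0,1,3], [0,2,3], [1,2,3]
  3-simplices (1): [0,1,2,3]

Hence C_0 ≅ Z^4, C_1 ≅ Z^6, C_2 ≅ Z^4, C_3 ≅ Z^1.

Boundary ∂_1: C_1 → C_0 sends each edge [p,q] (with p < q) to q − p.
The resulting 4×6 matrix has rank 3, and its Smith normal form has invariant factors (1,1,1).

∂_2: C_2 → C_1 acts by ∂[p,q,r] = [q,r] − [p,r] + [p,q]. For instance
  ∂[0,2,3] = [2,3] − [0,3] + [0,2],
  ∂[1,2,3] = [2,3] − [1,3] + [1,2].
The 6×4 boundary matrix has rank 3 and Smith normal form diag(1,1,1).

The boundary map ∂_3: C_3 → C_2 sends each 3-simplex σ to the alternating sum Σ_i (−1)^i (σ with its i-th vertex removed). For instance
  ∂[0,1,2,3] = [1,2,3] − [0,2,3] + [0,1,3] − [0,1,2].
The 4×1 boundary matrix has rank 1 and Smith normal form diag(1).

Now H_k = ker ∂_k / im ∂_{k+1}, so:

  H_1: rank ker ∂_1 − rank ∂_2 = (6 − 3) − 3 = 0, and the invariant factors of ∂_2 are all 1, so H_1 = 0.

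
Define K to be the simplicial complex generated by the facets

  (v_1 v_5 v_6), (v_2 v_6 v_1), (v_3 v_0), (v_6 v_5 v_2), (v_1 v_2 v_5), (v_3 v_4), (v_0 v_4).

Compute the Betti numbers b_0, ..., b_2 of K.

b_0 = 2, b_1 = 1, b_2 = 1.

Order the vertices as v_0 < v_1 < v_2 < v_3 < v_4 < v_5 < v_6. Listing each simplex with vertices in this order, K has dimension 2 with simplices:

  0-simplices (7): [v_0], [v_1], [v_2], [v_3], [v_4], [v_5], [v_6]
  1-simplices (9): [v_0,v_3], [v_0,v_4], [v_1,v_2], [v_1,v_5], [v_1,v_6], [v_2,v_5], [v_2,v_6], [v_3,v_4], [v_5,v_6]
  2-simplices (4): [v_1,v_2,v_5], [v_1,v_2,v_6], [v_1,v_5,v_6], [v_2,v_5,v_6]

Hence C_0 ≅ Z^7, C_1 ≅ Z^9, C_2 ≅ Z^4.

∂_1: C_1 → C_0 sends each edge [p,q] (with p < q) to q − p. For instance
  ∂[v_1,v_2] = [v_2] − [v_1].
The resulting 7×9 matrix has rank 5, and its Smith normal form has invariant factors (1,1,1,1,1).

Boundary ∂_2: C_2 → C_1 maps a triangle to the signed sum of its edges. For instance
  ∂[v_1,v_2,v_5] = [v_2,v_5] − [v_1,v_5] + [v_1,v_2],
  ∂[v_1,v_2,v_6] = [v_2,v_6] − [v_1,v_6] + [v_1,v_2].
The 9×4 boundary matrix has rank 3 and Smith normal form diag(1,1,1).

Now H_k = ker ∂_k / im ∂_{k+1}, so:

  H_0: rank C_0 − rank ∂_1 = 7 − 5 = 2, and the invariant factors of ∂_1 are all 1, so H_0 ≅ Z^2.
  H_1: rank ker ∂_1 − rank ∂_2 = (9 − 5) − 3 = 1, and the invariant factors of ∂_2 are all 1, so H_1 ≅ Z.
  H_2: rank ker ∂_2 − rank ∂_3 = (4 − 3) − 0 = 1, and there is no ∂_3, so H_2 ≅ Z.

Hence the Betti numbers are b_0 = 2, b_1 = 1, b_2 = 1.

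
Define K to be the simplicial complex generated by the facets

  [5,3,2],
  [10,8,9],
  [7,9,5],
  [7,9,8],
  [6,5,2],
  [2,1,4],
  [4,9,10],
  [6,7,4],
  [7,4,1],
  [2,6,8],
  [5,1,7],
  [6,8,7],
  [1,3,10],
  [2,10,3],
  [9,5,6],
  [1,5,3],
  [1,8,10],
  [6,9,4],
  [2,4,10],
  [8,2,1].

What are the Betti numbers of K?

Order the vertices as 1 < 2 < 3 < 4 < 5 < 6 < 7 < 8 < 9 < 10. Listing each simplex with vertices in this order, K has dimension 2 with simplices:

  0-simplices (10): [1], [2], [3], [4], [5], [6], [7], [8], [9], [10]
  1-simplices (30): (30 of them)
  2-simplices (20): (20 of them)

Hence C_0 ≅ Z^10, C_1 ≅ Z^30, C_2 ≅ Z^20.

∂_1: C_1 → C_0 is given by ∂[p,q] = [q] − [p]. For instance
  ∂[6,9] = [9] − [6].
The 10×30 boundary matrix has rank 9 and Smith normal form diag(1,1,1,1,1,1,1,1,1).

Boundary ∂_2: C_2 → C_1 maps a triangle to the signed sum of its edges. For instance
  ∂[5,6,9] = [6,9] − [5,9] + [5,6],
  ∂[6,7,8] = [7,8] − [6,8] + [6,7].
The 30×20 boundary matrix has rank 20 and Smith normal form diag(1,1,1,1,1,1,1,1,1,1,1,1,1,1,1,1,1,1,1,2).

From H_k ≅ ker(∂_k) / im(∂_{k+1}) we obtain:

  H_0: rank C_0 − rank ∂_1 = 10 − 9 = 1, and the invariant factors of ∂_1 are all 1, so H_0 = Z.
  H_1: rank ker ∂_1 − rank ∂_2 = (30 − 9) − 20 = 1, and ∂_2 has invariant factor 2 > 1, so H_1 = Z ⊕ Z/2.
  H_2: rank ker ∂_2 − rank ∂_3 = (20 − 20) − 0 = 0, and there is no ∂_3, so H_2 = 0.

Hence the Betti numbers are b_0 = 1, b_1 = 1, b_2 = 0.

b_0 = 1, b_1 = 1, b_2 = 0.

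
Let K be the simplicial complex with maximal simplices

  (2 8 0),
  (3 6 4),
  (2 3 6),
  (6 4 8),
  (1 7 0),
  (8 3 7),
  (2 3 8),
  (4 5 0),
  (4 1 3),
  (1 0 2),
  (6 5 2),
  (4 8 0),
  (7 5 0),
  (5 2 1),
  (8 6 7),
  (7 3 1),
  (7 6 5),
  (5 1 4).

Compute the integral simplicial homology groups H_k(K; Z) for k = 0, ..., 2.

H_0 ≅ Z,  H_1 ≅ Z × Z/2,  H_2 = 0.

Order the vertices as 0 < 1 < 2 < 3 < 4 < 5 < 6 < 7 < 8. Listing each simplex with vertices in this order, K has dimension 2 with simplices:

  0-simplices (9): [0], [1], [2], [3], [4], [5], [6], [7], [8]
  1-simplices (27): (27 of them)
  2-simplices (18): [0,1,2], [0,1,7], [0,2,8], [0,4,5], [0,4,8], [0,5,7], [1,2,5], [1,3,4], [1,3,7], [1,4,5], [2,3,6], [2,3,8], [2,5,6], [3,4,6], [3,7,8], [4,6,8], [5,6,7], [6,7,8]

giving chain groups C_0 ≅ Z^9, C_1 ≅ Z^27, C_2 ≅ Z^18.

The boundary map ∂_1: C_1 → C_0 maps an edge to its endpoints' difference, ∂[p,q] = q − p.
As a 9×27 matrix over Z this has rank 8, with invariant factors (1,1,1,1,1,1,1,1).

Boundary ∂_2: C_2 → C_1 sends each 2-simplex [p,q,r] to [q,r] − [p,r] + [p,q]. For instance
  ∂[1,3,4] = [3,4] − [1,4] + [1,3],
  ∂[0,5,7] = [5,7] − [0,7] + [0,5].
The 27×18 boundary matrix has rank 18 and Smith normal form diag(1,1,1,1,1,1,1,1,1,1,1,1,1,1,1,1,1,2).

Now H_k = ker ∂_k / im ∂_{k+1}, so:

  H_0: rank C_0 − rank ∂_1 = 9 − 8 = 1, and the invariant factors of ∂_1 are all 1, so H_0 ≅ Z.
  H_1: rank ker ∂_1 − rank ∂_2 = (27 − 8) − 18 = 1, and ∂_2 has invariant factor 2 > 1, so H_1 ≅ Z × Z/2.
  H_2: rank ker ∂_2 − rank ∂_3 = (18 − 18) − 0 = 0, and there is no ∂_3, so H_2 ≅ 0.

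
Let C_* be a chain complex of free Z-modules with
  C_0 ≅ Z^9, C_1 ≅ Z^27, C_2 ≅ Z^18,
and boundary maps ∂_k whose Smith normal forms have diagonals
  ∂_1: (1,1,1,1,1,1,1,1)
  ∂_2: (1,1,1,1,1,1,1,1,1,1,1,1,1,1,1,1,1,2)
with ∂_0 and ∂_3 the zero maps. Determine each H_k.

H_0 ≅ Z,  H_1 ≅ Z × Z/2,  H_2 = 0.

H_0: b_0 = 9 − 0 − 8 = 1; torsion from ∂_1 factors > 1: none. So H_0 ≅ Z.
H_1: b_1 = 27 − 8 − 18 = 1; torsion from ∂_2 factors > 1: [2]. So H_1 ≅ Z × Z/2.
H_2: b_2 = 18 − 18 − 0 = 0; torsion from ∂_3 factors > 1: none. So H_2 ≅ 0.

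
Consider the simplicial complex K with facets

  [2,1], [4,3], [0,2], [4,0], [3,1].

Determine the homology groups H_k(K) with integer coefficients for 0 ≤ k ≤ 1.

Order the vertices as 0 < 1 < 2 < 3 < 4. Listing each simplex with vertices in this order, K has dimension 1 with simplices:

  0-simplices (5): [0], [1], [2], [3], [4]
  1-simplices (5): [0,2], [0,4], [1,2], [1,3], [3,4]

Hence C_0 ≅ Z^5, C_1 ≅ Z^5.

Boundary ∂_1: C_1 → C_0 is given by ∂[p,q] = [q] − [p]. For instance
  ∂[3,4] = [4] − [3].
As a 5×5 matrix over Z this has rank 4, with invariant factors (1,1,1,1).

From H_k ≅ ker(∂_k) / im(∂_{k+1}) we obtain:

  H_0: rank C_0 − rank ∂_1 = 5 − 4 = 1, and the invariant factors of ∂_1 are all 1, so H_0 ≅ Z.
  H_1: rank ker ∂_1 − rank ∂_2 = (5 − 4) − 0 = 1, and there is no ∂_2, so H_1 ≅ Z.

As a check, the Euler characteristic is 5 − 5 = 0, which agrees with 1 − 1 = 0.
(K is a triangulation of the circle S^1.)

H_0 ≅ Z,  H_1 ≅ Z.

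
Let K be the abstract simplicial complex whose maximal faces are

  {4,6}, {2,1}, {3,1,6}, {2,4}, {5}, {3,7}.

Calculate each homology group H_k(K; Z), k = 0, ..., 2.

H_0 ≅ Z^2,  H_1 ≅ Z,  H_2 = 0.

We work with the vertex ordering 1 < 2 < 3 < 4 < 5 < 6 < 7. The simplices of K, each written with vertices in increasing order, are:

  0-simplices (7): [1], [2], [3], [4], [5], [6], [7]
  1-simplices (7): [1,2], [1,3], [1,6], [2,4], [3,6], [3,7], [4,6]
  2-simplices (1): [1,3,6]

so the chain groups are C_0 ≅ Z^7, C_1 ≅ Z^7, C_2 ≅ Z^1.

Boundary ∂_1: C_1 → C_0 maps an edge to its endpoints' difference, ∂[p,q] = q − p.
The 7×7 boundary matrix has rank 5 and Smith normal form diag(1,1,1,1,1).

∂_2: C_2 → C_1 maps a triangle to the signed sum of its edges. For instance
  ∂[1,3,6] = [3,6] − [1,6] + [1,3].
The 7×1 boundary matrix has rank 1 and Smith normal form diag(1).

From H_k ≅ ker(∂_k) / im(∂_{k+1}) we obtain:

  H_0: rank C_0 − rank ∂_1 = 7 − 5 = 2, and the invariant factors of ∂_1 are all 1, so H_0 ≅ Z^2.
  H_1: rank ker ∂_1 − rank ∂_2 = (7 − 5) − 1 = 1, and the invariant factors of ∂_2 are all 1, so H_1 ≅ Z.
  H_2: rank ker ∂_2 − rank ∂_3 = (1 − 1) − 0 = 0, and there is no ∂_3, so H_2 ≅ 0.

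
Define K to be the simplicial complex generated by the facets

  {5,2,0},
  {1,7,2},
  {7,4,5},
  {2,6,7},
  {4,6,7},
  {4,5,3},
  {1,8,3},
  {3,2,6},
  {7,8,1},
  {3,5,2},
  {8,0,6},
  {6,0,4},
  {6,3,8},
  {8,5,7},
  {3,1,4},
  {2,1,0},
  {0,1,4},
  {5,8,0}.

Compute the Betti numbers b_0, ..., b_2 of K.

b_0 = 1, b_1 = 2, b_2 = 1.

Take the total order 0 < 1 < 2 < 3 < 4 < 5 < 6 < 7 < 8 on the vertex set. Then K (dimension 2) consists of the simplices:

  0-simplices (9): [0], [1], [2], [3], [4], [5], [6], [7], [8]
  1-simplices (27): (27 of them)
  2-simplices (18): [0,1,2], [0,1,4], [0,2,5], [0,4,6], [0,5,8], [0,6,8], [1,2,7], [1,3,4], [1,3,8], [1,7,8], [2,3,5], [2,3,6], [2,6,7], [3,4,5], [3,6,8], [4,5,7], [4,6,7], [5,7,8]

giving chain groups C_0 ≅ Z^9, C_1 ≅ Z^27, C_2 ≅ Z^18.

The boundary map ∂_1: C_1 → C_0 maps an edge to its endpoints' difference, ∂[p,q] = q − p.
The 9×27 boundary matrix has rank 8 and Smith normal form diag(1,1,1,1,1,1,1,1).

∂_2: C_2 → C_1 acts by ∂[p,q,r] = [q,r] − [p,r] + [p,q]. For instance
  ∂[0,4,6] = [4,6] − [0,6] + [0,4],
  ∂[0,1,4] = [1,4] − [0,4] + [0,1].
As a 27×18 matrix over Z this has rank 17, with invariant factors (1,1,1,1,1,1,1,1,1,1,1,1,1,1,1,1,1).

From H_k ≅ ker(∂_k) / im(∂_{k+1}) we obtain:

  H_0: rank C_0 − rank ∂_1 = 9 − 8 = 1, and the invariant factors of ∂_1 are all 1, so H_0 = Z.
  H_1: rank ker ∂_1 − rank ∂_2 = (27 − 8) − 17 = 2, and the invariant factors of ∂_2 are all 1, so H_1 = Z^2.
  H_2: rank ker ∂_2 − rank ∂_3 = (18 − 17) − 0 = 1, and there is no ∂_3, so H_2 = Z.

(K is a triangulation of the torus T^2.)

Hence the Betti numbers are b_0 = 1, b_1 = 2, b_2 = 1.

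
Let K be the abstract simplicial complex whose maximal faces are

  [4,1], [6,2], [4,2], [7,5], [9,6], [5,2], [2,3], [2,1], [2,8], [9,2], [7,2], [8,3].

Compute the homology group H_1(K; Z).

H_1 = Z^4.

Fix the vertex order 1 < 2 < 3 < 4 < 5 < 6 < 7 < 8 < 9 and write every simplex with vertices in increasing order. Then dim K = 1 and the simplices of K are:

  0-simplices (9): [1], [2], [3], [4], [5], [6], [7], [8], [9]
  1-simplices (12): [1,2], [1,4], [2,3], [2,4], [2,5], [2,6], [2,7], [2,8], [2,9], [3,8], [5,7], [6,9]

Hence C_0 ≅ Z^9, C_1 ≅ Z^12.

Boundary ∂_1: C_1 → C_0 sends each edge [p,q] (with p < q) to q − p. For instance
  ∂[1,2] = [2] − [1].
This gives a 9×12 integer matrix of rank 8; reducing to Smith normal form yields diagonal entries (1,1,1,1,1,1,1,1).

Computing H_k = (kernel of ∂_k) / (image of ∂_{k+1}):

  H_1: rank ker ∂_1 − rank ∂_2 = (12 − 8) − 0 = 4, and there is no ∂_2, so H_1 ≅ Z^4.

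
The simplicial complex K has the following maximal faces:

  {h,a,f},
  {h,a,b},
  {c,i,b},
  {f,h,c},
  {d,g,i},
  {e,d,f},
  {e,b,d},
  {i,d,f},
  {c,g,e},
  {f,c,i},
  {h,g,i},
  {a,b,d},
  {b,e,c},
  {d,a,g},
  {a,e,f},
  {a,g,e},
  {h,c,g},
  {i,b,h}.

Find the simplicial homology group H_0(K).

K has 9 vertices, 27 edges, 18 triangles.
rank ∂_0 = 0, rank ∂_1 = 8 ⇒ b_0 = 9 − 0 − 8 = 1; all invariant factors of ∂_1 are 1 so no torsion. So H_0 = Z.

H_0 ≅ Z.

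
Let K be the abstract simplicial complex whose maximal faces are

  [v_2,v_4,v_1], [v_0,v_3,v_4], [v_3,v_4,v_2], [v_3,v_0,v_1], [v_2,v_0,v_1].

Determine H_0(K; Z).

H_0 ≅ Z.

We work with the vertex ordering v_0 < v_1 < v_2 < v_3 < v_4. The simplices of K, each written with vertices in increasing order, are:

  0-simplices (5): [v_0], [v_1], [v_2], [v_3], [v_4]
  1-simplices (10): [v_0,v_1], [v_0,v_2], [v_0,v_3], [v_0,v_4], [v_1,v_2], [v_1,v_3], [v_1,v_4], [v_2,v_3], [v_2,v_4], [v_3,v_4]
  2-simplices (5): [v_0,v_1,v_2], [v_0,v_1,v_3], [v_0,v_3,v_4], [v_1,v_2,v_4], [v_2,v_3,v_4]

so the chain groups are C_0 ≅ Z^5, C_1 ≅ Z^10, C_2 ≅ Z^5.

The boundary map ∂_1: C_1 → C_0 sends each edge [p,q] (with p < q) to q − p. For instance
  ∂[v_1,v_4] = [v_4] − [v_1].
As a 5×10 matrix over Z this has rank 4, with invariant factors (1,1,1,1).

Boundary ∂_2: C_2 → C_1 maps a triangle to the signed sum of its edges. For instance
  ∂[v_0,v_3,v_4] = [v_3,v_4] − [v_0,v_4] + [v_0,v_3],
  ∂[v_0,v_1,v_2] = [v_1,v_2] − [v_0,v_2] + [v_0,v_1].
As a 10×5 matrix over Z this has rank 5, with invariant factors (1,1,1,1,1).

Reading off H_k = ker ∂_k / im ∂_{k+1}:

  H_0: rank C_0 − rank ∂_1 = 5 − 4 = 1, and the invariant factors of ∂_1 are all 1, so H_0 = Z.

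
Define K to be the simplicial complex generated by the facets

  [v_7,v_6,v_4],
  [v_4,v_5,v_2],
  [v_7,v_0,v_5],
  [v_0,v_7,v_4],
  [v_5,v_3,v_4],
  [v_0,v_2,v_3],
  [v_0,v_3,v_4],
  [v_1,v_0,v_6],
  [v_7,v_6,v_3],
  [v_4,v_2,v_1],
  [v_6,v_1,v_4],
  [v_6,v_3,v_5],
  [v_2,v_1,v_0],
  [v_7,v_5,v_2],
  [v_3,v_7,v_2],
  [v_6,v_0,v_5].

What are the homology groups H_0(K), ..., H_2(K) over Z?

Take the total order v_0 < v_1 < v_2 < v_3 < v_4 < v_5 < v_6 < v_7 on the vertex set. Then K (dimension 2) consists of the simplices:

  0-simplices (8): [v_0], [v_1], [v_2], [v_3], [v_4], [v_5], [v_6], [v_7]
  1-simplices (24): (24 of them)
  2-simplices (16): (16 of them)

so the chain groups are C_0 ≅ Z^8, C_1 ≅ Z^24, C_2 ≅ Z^16.

Boundary ∂_1: C_1 → C_0 is given by ∂[p,q] = [q] − [p]. For instance
  ∂[v_1,v_4] = [v_4] − [v_1].
The resulting 8×24 matrix has rank 7, and its Smith normal form has invariant factors (1,1,1,1,1,1,1).

The boundary map ∂_2: C_2 → C_1 maps a triangle to the signed sum of its edges. For instance
  ∂[v_0,v_5,v_7] = [v_5,v_7] − [v_0,v_7] + [v_0,v_5],
  ∂[v_1,v_2,v_4] = [v_2,v_4] − [v_1,v_4] + [v_1,v_2].
The 24×16 boundary matrix has rank 15 and Smith normal form diag(1,1,1,1,1,1,1,1,1,1,1,1,1,1,1).

Computing H_k = (kernel of ∂_k) / (image of ∂_{k+1}):

  H_0: rank C_0 − rank ∂_1 = 8 − 7 = 1, and the invariant factors of ∂_1 are all 1, so H_0 ≅ Z.
  H_1: rank ker ∂_1 − rank ∂_2 = (24 − 7) − 15 = 2, and the invariant factors of ∂_2 are all 1, so H_1 ≅ Z^2.
  H_2: rank ker ∂_2 − rank ∂_3 = (16 − 15) − 0 = 1, and there is no ∂_3, so H_2 ≅ Z.

(K is a triangulation of the torus T^2.)

H_0 ≅ Z,  H_1 ≅ Z^2,  H_2 ≅ Z.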